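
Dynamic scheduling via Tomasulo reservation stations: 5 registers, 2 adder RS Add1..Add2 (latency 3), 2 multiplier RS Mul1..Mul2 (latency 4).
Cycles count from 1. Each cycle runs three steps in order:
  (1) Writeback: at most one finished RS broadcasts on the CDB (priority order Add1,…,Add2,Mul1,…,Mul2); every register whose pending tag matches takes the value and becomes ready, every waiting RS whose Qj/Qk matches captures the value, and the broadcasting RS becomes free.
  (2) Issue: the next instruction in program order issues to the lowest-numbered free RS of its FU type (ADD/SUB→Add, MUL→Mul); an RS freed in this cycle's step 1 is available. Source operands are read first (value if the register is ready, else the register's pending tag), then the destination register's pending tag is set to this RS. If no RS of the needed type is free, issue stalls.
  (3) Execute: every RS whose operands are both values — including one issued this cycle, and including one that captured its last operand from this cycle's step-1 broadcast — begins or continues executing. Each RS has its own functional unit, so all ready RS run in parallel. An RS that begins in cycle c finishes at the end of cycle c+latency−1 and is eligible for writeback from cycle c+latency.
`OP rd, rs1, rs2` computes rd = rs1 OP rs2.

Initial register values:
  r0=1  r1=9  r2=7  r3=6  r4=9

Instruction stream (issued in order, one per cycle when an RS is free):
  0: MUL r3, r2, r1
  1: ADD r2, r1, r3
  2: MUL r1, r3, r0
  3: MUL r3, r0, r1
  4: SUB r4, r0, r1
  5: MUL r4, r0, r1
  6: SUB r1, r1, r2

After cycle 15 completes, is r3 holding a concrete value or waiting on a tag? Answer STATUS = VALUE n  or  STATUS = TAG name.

STATUS = VALUE 63

cycle 1: issue MUL r3<-Mul1 // r0:1,r1:9,r2:7,r3:Mul1,r4:9
cycle 2: issue ADD r2<-Add1 // r0:1,r1:9,r2:Add1,r3:Mul1,r4:9
cycle 3: issue MUL r1<-Mul2 // r0:1,r1:Mul2,r2:Add1,r3:Mul1,r4:9
cycle 4: stall // r0:1,r1:Mul2,r2:Add1,r3:Mul1,r4:9
cycle 5: CDB Mul1=63; issue MUL r3<-Mul1 // r0:1,r1:Mul2,r2:Add1,r3:Mul1,r4:9
cycle 6: issue SUB r4<-Add2 // r0:1,r1:Mul2,r2:Add1,r3:Mul1,r4:Add2
cycle 7: stall // r0:1,r1:Mul2,r2:Add1,r3:Mul1,r4:Add2
cycle 8: CDB Add1=72; stall // r0:1,r1:Mul2,r2:72,r3:Mul1,r4:Add2
cycle 9: CDB Mul2=63; issue MUL r4<-Mul2 // r0:1,r1:63,r2:72,r3:Mul1,r4:Mul2
cycle 10: issue SUB r1<-Add1 // r0:1,r1:Add1,r2:72,r3:Mul1,r4:Mul2
cycle 11: - // r0:1,r1:Add1,r2:72,r3:Mul1,r4:Mul2
cycle 12: CDB Add2=-62 // r0:1,r1:Add1,r2:72,r3:Mul1,r4:Mul2
cycle 13: CDB Add1=-9 // r0:1,r1:-9,r2:72,r3:Mul1,r4:Mul2
cycle 14: CDB Mul1=63 // r0:1,r1:-9,r2:72,r3:63,r4:Mul2
cycle 15: CDB Mul2=63 // r0:1,r1:-9,r2:72,r3:63,r4:63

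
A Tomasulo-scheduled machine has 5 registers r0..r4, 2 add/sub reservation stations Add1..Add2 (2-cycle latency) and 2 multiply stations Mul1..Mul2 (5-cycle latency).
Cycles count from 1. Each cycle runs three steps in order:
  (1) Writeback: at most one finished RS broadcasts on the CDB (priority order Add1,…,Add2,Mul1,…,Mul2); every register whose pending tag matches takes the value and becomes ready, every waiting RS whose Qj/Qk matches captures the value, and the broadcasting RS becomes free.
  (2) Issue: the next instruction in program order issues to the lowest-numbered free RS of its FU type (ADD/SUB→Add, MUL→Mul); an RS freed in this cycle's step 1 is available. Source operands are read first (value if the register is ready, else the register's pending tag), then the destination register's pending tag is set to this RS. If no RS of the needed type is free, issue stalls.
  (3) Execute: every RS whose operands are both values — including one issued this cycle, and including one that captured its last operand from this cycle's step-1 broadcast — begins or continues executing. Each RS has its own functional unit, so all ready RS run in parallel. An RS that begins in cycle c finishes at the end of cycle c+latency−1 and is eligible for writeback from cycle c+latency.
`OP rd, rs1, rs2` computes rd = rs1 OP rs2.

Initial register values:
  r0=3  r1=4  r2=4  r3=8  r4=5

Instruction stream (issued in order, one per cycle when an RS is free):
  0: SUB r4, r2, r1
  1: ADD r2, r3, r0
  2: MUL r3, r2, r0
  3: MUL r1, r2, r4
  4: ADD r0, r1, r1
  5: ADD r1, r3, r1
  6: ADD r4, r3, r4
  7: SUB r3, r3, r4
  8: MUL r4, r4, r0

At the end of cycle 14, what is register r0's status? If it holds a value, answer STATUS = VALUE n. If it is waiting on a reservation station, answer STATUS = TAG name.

STATUS = VALUE 0

  c1: issue SUB r4<-Add1  regs: r0:3,r1:4,r2:4,r3:8,r4:Add1
  c2: issue ADD r2<-Add2  regs: r0:3,r1:4,r2:Add2,r3:8,r4:Add1
  c3: CDB Add1=0; issue MUL r3<-Mul1  regs: r0:3,r1:4,r2:Add2,r3:Mul1,r4:0
  c4: CDB Add2=11; issue MUL r1<-Mul2  regs: r0:3,r1:Mul2,r2:11,r3:Mul1,r4:0
  c5: issue ADD r0<-Add1  regs: r0:Add1,r1:Mul2,r2:11,r3:Mul1,r4:0
  c6: issue ADD r1<-Add2  regs: r0:Add1,r1:Add2,r2:11,r3:Mul1,r4:0
  c7: stall  regs: r0:Add1,r1:Add2,r2:11,r3:Mul1,r4:0
  c8: stall  regs: r0:Add1,r1:Add2,r2:11,r3:Mul1,r4:0
  c9: CDB Mul1=33; stall  regs: r0:Add1,r1:Add2,r2:11,r3:33,r4:0
  c10: CDB Mul2=0; stall  regs: r0:Add1,r1:Add2,r2:11,r3:33,r4:0
  c11: stall  regs: r0:Add1,r1:Add2,r2:11,r3:33,r4:0
  c12: CDB Add1=0; issue ADD r4<-Add1  regs: r0:0,r1:Add2,r2:11,r3:33,r4:Add1
  c13: CDB Add2=33; issue SUB r3<-Add2  regs: r0:0,r1:33,r2:11,r3:Add2,r4:Add1
  c14: CDB Add1=33; issue MUL r4<-Mul1  regs: r0:0,r1:33,r2:11,r3:Add2,r4:Mul1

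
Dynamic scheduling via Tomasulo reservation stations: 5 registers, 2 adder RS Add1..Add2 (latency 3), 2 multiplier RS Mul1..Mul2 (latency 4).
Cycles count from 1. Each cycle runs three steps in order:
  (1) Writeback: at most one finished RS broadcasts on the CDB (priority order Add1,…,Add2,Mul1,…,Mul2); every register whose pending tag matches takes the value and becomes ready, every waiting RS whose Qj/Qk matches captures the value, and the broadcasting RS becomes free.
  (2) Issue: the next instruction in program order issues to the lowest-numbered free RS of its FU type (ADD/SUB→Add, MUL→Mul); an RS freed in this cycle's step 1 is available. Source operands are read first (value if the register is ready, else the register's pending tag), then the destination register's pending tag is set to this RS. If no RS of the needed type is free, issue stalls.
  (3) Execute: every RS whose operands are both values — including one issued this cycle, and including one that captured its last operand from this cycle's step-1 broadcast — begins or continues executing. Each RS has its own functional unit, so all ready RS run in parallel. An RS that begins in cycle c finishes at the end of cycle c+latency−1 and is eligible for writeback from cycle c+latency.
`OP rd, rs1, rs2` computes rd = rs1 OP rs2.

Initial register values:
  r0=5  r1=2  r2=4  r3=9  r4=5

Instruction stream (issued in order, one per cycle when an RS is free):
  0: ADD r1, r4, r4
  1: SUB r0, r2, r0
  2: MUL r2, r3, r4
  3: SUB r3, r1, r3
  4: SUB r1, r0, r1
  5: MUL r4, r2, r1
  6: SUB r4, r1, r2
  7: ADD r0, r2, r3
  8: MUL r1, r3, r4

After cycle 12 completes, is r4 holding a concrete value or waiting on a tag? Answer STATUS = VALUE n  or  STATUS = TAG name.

c1: issue ADD r1<-Add1 | r0:5,r1:Add1,r2:4,r3:9,r4:5
c2: issue SUB r0<-Add2 | r0:Add2,r1:Add1,r2:4,r3:9,r4:5
c3: issue MUL r2<-Mul1 | r0:Add2,r1:Add1,r2:Mul1,r3:9,r4:5
c4: CDB Add1=10; issue SUB r3<-Add1 | r0:Add2,r1:10,r2:Mul1,r3:Add1,r4:5
c5: CDB Add2=-1; issue SUB r1<-Add2 | r0:-1,r1:Add2,r2:Mul1,r3:Add1,r4:5
c6: issue MUL r4<-Mul2 | r0:-1,r1:Add2,r2:Mul1,r3:Add1,r4:Mul2
c7: CDB Add1=1; issue SUB r4<-Add1 | r0:-1,r1:Add2,r2:Mul1,r3:1,r4:Add1
c8: CDB Add2=-11; issue ADD r0<-Add2 | r0:Add2,r1:-11,r2:Mul1,r3:1,r4:Add1
c9: CDB Mul1=45; issue MUL r1<-Mul1 | r0:Add2,r1:Mul1,r2:45,r3:1,r4:Add1
c10: - | r0:Add2,r1:Mul1,r2:45,r3:1,r4:Add1
c11: - | r0:Add2,r1:Mul1,r2:45,r3:1,r4:Add1
c12: CDB Add1=-56 | r0:Add2,r1:Mul1,r2:45,r3:1,r4:-56

STATUS = VALUE -56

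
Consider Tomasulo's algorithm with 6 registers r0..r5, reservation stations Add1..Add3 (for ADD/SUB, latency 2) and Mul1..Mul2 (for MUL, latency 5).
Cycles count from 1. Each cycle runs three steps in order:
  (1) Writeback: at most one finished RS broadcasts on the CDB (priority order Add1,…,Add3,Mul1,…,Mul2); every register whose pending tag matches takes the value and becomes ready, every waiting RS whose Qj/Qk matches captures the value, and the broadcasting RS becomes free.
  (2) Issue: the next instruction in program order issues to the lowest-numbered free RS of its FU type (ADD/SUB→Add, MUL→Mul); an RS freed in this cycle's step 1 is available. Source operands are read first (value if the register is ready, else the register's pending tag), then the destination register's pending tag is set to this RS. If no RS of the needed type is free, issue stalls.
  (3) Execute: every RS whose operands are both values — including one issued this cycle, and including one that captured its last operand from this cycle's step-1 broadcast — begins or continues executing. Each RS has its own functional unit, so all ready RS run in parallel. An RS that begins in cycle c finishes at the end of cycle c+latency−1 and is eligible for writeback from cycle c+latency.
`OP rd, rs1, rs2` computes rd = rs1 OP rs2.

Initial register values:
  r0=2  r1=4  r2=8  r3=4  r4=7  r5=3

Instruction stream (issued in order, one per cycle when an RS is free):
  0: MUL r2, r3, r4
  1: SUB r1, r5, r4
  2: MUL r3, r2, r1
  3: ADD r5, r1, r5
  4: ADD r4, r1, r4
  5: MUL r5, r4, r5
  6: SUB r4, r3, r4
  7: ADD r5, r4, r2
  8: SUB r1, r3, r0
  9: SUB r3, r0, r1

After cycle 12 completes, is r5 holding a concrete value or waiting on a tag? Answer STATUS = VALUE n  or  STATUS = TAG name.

STATUS = TAG Add2

c1: issue MUL r2<-Mul1 | r0:2,r1:4,r2:Mul1,r3:4,r4:7,r5:3
c2: issue SUB r1<-Add1 | r0:2,r1:Add1,r2:Mul1,r3:4,r4:7,r5:3
c3: issue MUL r3<-Mul2 | r0:2,r1:Add1,r2:Mul1,r3:Mul2,r4:7,r5:3
c4: CDB Add1=-4; issue ADD r5<-Add1 | r0:2,r1:-4,r2:Mul1,r3:Mul2,r4:7,r5:Add1
c5: issue ADD r4<-Add2 | r0:2,r1:-4,r2:Mul1,r3:Mul2,r4:Add2,r5:Add1
c6: CDB Add1=-1; stall | r0:2,r1:-4,r2:Mul1,r3:Mul2,r4:Add2,r5:-1
c7: CDB Add2=3; stall | r0:2,r1:-4,r2:Mul1,r3:Mul2,r4:3,r5:-1
c8: CDB Mul1=28; issue MUL r5<-Mul1 | r0:2,r1:-4,r2:28,r3:Mul2,r4:3,r5:Mul1
c9: issue SUB r4<-Add1 | r0:2,r1:-4,r2:28,r3:Mul2,r4:Add1,r5:Mul1
c10: issue ADD r5<-Add2 | r0:2,r1:-4,r2:28,r3:Mul2,r4:Add1,r5:Add2
c11: issue SUB r1<-Add3 | r0:2,r1:Add3,r2:28,r3:Mul2,r4:Add1,r5:Add2
c12: stall | r0:2,r1:Add3,r2:28,r3:Mul2,r4:Add1,r5:Add2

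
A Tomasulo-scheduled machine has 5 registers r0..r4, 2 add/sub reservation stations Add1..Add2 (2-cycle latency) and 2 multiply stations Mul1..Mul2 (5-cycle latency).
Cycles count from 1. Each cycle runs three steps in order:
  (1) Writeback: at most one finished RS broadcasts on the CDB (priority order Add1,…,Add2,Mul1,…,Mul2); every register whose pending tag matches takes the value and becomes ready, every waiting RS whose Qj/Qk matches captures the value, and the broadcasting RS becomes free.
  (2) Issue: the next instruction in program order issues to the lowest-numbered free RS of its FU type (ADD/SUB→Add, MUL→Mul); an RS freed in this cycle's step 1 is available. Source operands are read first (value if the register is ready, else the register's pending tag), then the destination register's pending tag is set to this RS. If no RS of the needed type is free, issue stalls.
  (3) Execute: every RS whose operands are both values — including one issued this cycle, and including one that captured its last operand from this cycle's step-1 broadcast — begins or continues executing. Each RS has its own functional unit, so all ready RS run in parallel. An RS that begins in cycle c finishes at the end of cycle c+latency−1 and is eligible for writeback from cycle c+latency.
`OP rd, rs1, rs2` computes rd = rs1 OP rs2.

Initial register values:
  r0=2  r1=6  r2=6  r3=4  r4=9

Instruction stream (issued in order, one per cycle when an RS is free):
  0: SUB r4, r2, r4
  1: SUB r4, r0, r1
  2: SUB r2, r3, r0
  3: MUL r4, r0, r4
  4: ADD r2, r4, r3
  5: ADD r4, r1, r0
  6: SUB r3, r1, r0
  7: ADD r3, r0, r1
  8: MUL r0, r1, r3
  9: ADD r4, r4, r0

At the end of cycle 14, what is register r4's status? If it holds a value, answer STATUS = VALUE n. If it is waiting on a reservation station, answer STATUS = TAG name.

cycle 1: issue SUB r4<-Add1 // r0:2,r1:6,r2:6,r3:4,r4:Add1
cycle 2: issue SUB r4<-Add2 // r0:2,r1:6,r2:6,r3:4,r4:Add2
cycle 3: CDB Add1=-3; issue SUB r2<-Add1 // r0:2,r1:6,r2:Add1,r3:4,r4:Add2
cycle 4: CDB Add2=-4; issue MUL r4<-Mul1 // r0:2,r1:6,r2:Add1,r3:4,r4:Mul1
cycle 5: CDB Add1=2; issue ADD r2<-Add1 // r0:2,r1:6,r2:Add1,r3:4,r4:Mul1
cycle 6: issue ADD r4<-Add2 // r0:2,r1:6,r2:Add1,r3:4,r4:Add2
cycle 7: stall // r0:2,r1:6,r2:Add1,r3:4,r4:Add2
cycle 8: CDB Add2=8; issue SUB r3<-Add2 // r0:2,r1:6,r2:Add1,r3:Add2,r4:8
cycle 9: CDB Mul1=-8; stall // r0:2,r1:6,r2:Add1,r3:Add2,r4:8
cycle 10: CDB Add2=4; issue ADD r3<-Add2 // r0:2,r1:6,r2:Add1,r3:Add2,r4:8
cycle 11: CDB Add1=-4; issue MUL r0<-Mul1 // r0:Mul1,r1:6,r2:-4,r3:Add2,r4:8
cycle 12: CDB Add2=8; issue ADD r4<-Add1 // r0:Mul1,r1:6,r2:-4,r3:8,r4:Add1
cycle 13: - // r0:Mul1,r1:6,r2:-4,r3:8,r4:Add1
cycle 14: - // r0:Mul1,r1:6,r2:-4,r3:8,r4:Add1

STATUS = TAG Add1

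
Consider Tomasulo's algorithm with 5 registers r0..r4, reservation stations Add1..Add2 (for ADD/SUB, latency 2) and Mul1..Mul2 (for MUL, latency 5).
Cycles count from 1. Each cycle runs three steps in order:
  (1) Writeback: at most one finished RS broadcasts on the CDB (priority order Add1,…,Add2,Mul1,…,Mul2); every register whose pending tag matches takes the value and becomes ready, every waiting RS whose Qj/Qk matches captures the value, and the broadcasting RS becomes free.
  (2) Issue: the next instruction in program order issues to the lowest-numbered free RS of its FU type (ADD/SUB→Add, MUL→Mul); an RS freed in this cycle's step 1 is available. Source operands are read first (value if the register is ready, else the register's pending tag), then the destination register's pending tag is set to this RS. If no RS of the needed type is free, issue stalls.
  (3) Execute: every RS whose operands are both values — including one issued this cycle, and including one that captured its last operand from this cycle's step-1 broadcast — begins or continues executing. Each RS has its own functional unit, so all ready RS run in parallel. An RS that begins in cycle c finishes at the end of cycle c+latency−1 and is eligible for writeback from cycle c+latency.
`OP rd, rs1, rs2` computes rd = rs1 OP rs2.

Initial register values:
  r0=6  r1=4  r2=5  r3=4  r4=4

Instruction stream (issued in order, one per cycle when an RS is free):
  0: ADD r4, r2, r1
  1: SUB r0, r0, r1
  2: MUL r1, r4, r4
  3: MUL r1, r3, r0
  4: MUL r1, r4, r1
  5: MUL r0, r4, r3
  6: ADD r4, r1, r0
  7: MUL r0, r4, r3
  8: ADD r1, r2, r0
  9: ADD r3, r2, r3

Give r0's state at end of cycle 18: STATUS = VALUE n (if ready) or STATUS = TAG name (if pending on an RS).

STATUS = TAG Mul1

  c1: issue ADD r4<-Add1  regs: r0:6,r1:4,r2:5,r3:4,r4:Add1
  c2: issue SUB r0<-Add2  regs: r0:Add2,r1:4,r2:5,r3:4,r4:Add1
  c3: CDB Add1=9; issue MUL r1<-Mul1  regs: r0:Add2,r1:Mul1,r2:5,r3:4,r4:9
  c4: CDB Add2=2; issue MUL r1<-Mul2  regs: r0:2,r1:Mul2,r2:5,r3:4,r4:9
  c5: stall  regs: r0:2,r1:Mul2,r2:5,r3:4,r4:9
  c6: stall  regs: r0:2,r1:Mul2,r2:5,r3:4,r4:9
  c7: stall  regs: r0:2,r1:Mul2,r2:5,r3:4,r4:9
  c8: CDB Mul1=81; issue MUL r1<-Mul1  regs: r0:2,r1:Mul1,r2:5,r3:4,r4:9
  c9: CDB Mul2=8; issue MUL r0<-Mul2  regs: r0:Mul2,r1:Mul1,r2:5,r3:4,r4:9
  c10: issue ADD r4<-Add1  regs: r0:Mul2,r1:Mul1,r2:5,r3:4,r4:Add1
  c11: stall  regs: r0:Mul2,r1:Mul1,r2:5,r3:4,r4:Add1
  c12: stall  regs: r0:Mul2,r1:Mul1,r2:5,r3:4,r4:Add1
  c13: stall  regs: r0:Mul2,r1:Mul1,r2:5,r3:4,r4:Add1
  c14: CDB Mul1=72; issue MUL r0<-Mul1  regs: r0:Mul1,r1:72,r2:5,r3:4,r4:Add1
  c15: CDB Mul2=36; issue ADD r1<-Add2  regs: r0:Mul1,r1:Add2,r2:5,r3:4,r4:Add1
  c16: stall  regs: r0:Mul1,r1:Add2,r2:5,r3:4,r4:Add1
  c17: CDB Add1=108; issue ADD r3<-Add1  regs: r0:Mul1,r1:Add2,r2:5,r3:Add1,r4:108
  c18: -  regs: r0:Mul1,r1:Add2,r2:5,r3:Add1,r4:108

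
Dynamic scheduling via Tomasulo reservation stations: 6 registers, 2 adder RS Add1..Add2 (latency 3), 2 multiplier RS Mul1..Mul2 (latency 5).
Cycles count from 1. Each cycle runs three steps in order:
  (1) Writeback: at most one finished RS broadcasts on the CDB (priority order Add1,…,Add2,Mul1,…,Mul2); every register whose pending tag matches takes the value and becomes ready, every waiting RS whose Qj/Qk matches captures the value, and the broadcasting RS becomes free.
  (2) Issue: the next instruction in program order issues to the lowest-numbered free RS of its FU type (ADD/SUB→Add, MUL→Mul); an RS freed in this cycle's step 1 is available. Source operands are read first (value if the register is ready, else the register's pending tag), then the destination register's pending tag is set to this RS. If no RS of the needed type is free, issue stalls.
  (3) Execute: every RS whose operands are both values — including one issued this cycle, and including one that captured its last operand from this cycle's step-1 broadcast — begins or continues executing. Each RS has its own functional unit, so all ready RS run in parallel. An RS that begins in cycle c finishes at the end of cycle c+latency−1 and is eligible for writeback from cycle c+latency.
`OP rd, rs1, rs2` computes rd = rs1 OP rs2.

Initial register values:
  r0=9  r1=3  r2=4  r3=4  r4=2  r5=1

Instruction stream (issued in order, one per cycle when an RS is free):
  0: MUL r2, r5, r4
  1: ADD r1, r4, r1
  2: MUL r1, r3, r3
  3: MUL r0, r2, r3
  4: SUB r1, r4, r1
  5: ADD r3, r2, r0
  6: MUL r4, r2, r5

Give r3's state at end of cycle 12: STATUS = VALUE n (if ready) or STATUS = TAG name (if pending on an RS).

STATUS = TAG Add2

c1: issue MUL r2<-Mul1 | r0:9,r1:3,r2:Mul1,r3:4,r4:2,r5:1
c2: issue ADD r1<-Add1 | r0:9,r1:Add1,r2:Mul1,r3:4,r4:2,r5:1
c3: issue MUL r1<-Mul2 | r0:9,r1:Mul2,r2:Mul1,r3:4,r4:2,r5:1
c4: stall | r0:9,r1:Mul2,r2:Mul1,r3:4,r4:2,r5:1
c5: CDB Add1=5; stall | r0:9,r1:Mul2,r2:Mul1,r3:4,r4:2,r5:1
c6: CDB Mul1=2; issue MUL r0<-Mul1 | r0:Mul1,r1:Mul2,r2:2,r3:4,r4:2,r5:1
c7: issue SUB r1<-Add1 | r0:Mul1,r1:Add1,r2:2,r3:4,r4:2,r5:1
c8: CDB Mul2=16; issue ADD r3<-Add2 | r0:Mul1,r1:Add1,r2:2,r3:Add2,r4:2,r5:1
c9: issue MUL r4<-Mul2 | r0:Mul1,r1:Add1,r2:2,r3:Add2,r4:Mul2,r5:1
c10: - | r0:Mul1,r1:Add1,r2:2,r3:Add2,r4:Mul2,r5:1
c11: CDB Add1=-14 | r0:Mul1,r1:-14,r2:2,r3:Add2,r4:Mul2,r5:1
c12: CDB Mul1=8 | r0:8,r1:-14,r2:2,r3:Add2,r4:Mul2,r5:1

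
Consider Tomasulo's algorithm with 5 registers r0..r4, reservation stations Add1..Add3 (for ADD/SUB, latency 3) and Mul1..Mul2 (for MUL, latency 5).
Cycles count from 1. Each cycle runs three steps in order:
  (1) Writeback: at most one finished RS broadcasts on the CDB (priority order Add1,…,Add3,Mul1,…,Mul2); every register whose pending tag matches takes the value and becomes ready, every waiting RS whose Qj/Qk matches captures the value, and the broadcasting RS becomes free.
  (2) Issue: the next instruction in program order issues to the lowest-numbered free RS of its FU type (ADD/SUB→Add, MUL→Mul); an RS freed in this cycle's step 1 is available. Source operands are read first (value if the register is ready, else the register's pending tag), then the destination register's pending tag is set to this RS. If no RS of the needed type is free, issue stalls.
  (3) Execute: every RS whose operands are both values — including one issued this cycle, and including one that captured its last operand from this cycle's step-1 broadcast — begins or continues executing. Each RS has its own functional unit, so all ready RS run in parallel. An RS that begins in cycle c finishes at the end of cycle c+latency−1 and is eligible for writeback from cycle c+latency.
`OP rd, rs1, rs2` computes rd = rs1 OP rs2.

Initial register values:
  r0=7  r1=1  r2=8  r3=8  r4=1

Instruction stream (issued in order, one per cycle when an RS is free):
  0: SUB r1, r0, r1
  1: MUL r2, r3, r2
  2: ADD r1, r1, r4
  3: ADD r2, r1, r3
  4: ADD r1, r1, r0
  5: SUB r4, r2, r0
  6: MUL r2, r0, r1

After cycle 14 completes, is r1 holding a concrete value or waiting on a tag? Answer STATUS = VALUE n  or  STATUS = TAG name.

cycle 1: issue SUB r1<-Add1 // r0:7,r1:Add1,r2:8,r3:8,r4:1
cycle 2: issue MUL r2<-Mul1 // r0:7,r1:Add1,r2:Mul1,r3:8,r4:1
cycle 3: issue ADD r1<-Add2 // r0:7,r1:Add2,r2:Mul1,r3:8,r4:1
cycle 4: CDB Add1=6; issue ADD r2<-Add1 // r0:7,r1:Add2,r2:Add1,r3:8,r4:1
cycle 5: issue ADD r1<-Add3 // r0:7,r1:Add3,r2:Add1,r3:8,r4:1
cycle 6: stall // r0:7,r1:Add3,r2:Add1,r3:8,r4:1
cycle 7: CDB Add2=7; issue SUB r4<-Add2 // r0:7,r1:Add3,r2:Add1,r3:8,r4:Add2
cycle 8: CDB Mul1=64; issue MUL r2<-Mul1 // r0:7,r1:Add3,r2:Mul1,r3:8,r4:Add2
cycle 9: - // r0:7,r1:Add3,r2:Mul1,r3:8,r4:Add2
cycle 10: CDB Add1=15 // r0:7,r1:Add3,r2:Mul1,r3:8,r4:Add2
cycle 11: CDB Add3=14 // r0:7,r1:14,r2:Mul1,r3:8,r4:Add2
cycle 12: - // r0:7,r1:14,r2:Mul1,r3:8,r4:Add2
cycle 13: CDB Add2=8 // r0:7,r1:14,r2:Mul1,r3:8,r4:8
cycle 14: - // r0:7,r1:14,r2:Mul1,r3:8,r4:8

STATUS = VALUE 14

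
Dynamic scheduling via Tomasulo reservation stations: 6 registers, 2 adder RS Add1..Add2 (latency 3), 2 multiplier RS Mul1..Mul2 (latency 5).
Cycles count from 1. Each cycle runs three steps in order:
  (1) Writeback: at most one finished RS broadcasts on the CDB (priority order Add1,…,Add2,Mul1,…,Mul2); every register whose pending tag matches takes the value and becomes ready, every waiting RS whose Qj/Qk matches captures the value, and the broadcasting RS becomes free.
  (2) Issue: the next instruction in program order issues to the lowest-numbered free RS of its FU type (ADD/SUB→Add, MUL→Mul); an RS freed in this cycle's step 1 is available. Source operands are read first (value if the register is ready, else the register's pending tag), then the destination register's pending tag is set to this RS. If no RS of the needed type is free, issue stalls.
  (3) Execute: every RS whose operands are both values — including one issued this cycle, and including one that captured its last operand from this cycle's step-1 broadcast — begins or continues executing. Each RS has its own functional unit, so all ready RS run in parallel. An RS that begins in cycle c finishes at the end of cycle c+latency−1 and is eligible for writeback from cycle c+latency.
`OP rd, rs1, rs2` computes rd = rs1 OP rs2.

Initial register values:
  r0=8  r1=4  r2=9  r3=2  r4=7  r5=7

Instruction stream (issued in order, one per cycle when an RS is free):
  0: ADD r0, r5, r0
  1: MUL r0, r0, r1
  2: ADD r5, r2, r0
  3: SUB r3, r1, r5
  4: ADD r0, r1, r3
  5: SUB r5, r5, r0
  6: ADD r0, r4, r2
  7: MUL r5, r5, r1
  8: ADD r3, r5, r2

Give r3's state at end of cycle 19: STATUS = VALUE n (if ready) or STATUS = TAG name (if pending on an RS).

STATUS = VALUE -65

c1: issue ADD r0<-Add1 | r0:Add1,r1:4,r2:9,r3:2,r4:7,r5:7
c2: issue MUL r0<-Mul1 | r0:Mul1,r1:4,r2:9,r3:2,r4:7,r5:7
c3: issue ADD r5<-Add2 | r0:Mul1,r1:4,r2:9,r3:2,r4:7,r5:Add2
c4: CDB Add1=15; issue SUB r3<-Add1 | r0:Mul1,r1:4,r2:9,r3:Add1,r4:7,r5:Add2
c5: stall | r0:Mul1,r1:4,r2:9,r3:Add1,r4:7,r5:Add2
c6: stall | r0:Mul1,r1:4,r2:9,r3:Add1,r4:7,r5:Add2
c7: stall | r0:Mul1,r1:4,r2:9,r3:Add1,r4:7,r5:Add2
c8: stall | r0:Mul1,r1:4,r2:9,r3:Add1,r4:7,r5:Add2
c9: CDB Mul1=60; stall | r0:60,r1:4,r2:9,r3:Add1,r4:7,r5:Add2
c10: stall | r0:60,r1:4,r2:9,r3:Add1,r4:7,r5:Add2
c11: stall | r0:60,r1:4,r2:9,r3:Add1,r4:7,r5:Add2
c12: CDB Add2=69; issue ADD r0<-Add2 | r0:Add2,r1:4,r2:9,r3:Add1,r4:7,r5:69
c13: stall | r0:Add2,r1:4,r2:9,r3:Add1,r4:7,r5:69
c14: stall | r0:Add2,r1:4,r2:9,r3:Add1,r4:7,r5:69
c15: CDB Add1=-65; issue SUB r5<-Add1 | r0:Add2,r1:4,r2:9,r3:-65,r4:7,r5:Add1
c16: stall | r0:Add2,r1:4,r2:9,r3:-65,r4:7,r5:Add1
c17: stall | r0:Add2,r1:4,r2:9,r3:-65,r4:7,r5:Add1
c18: CDB Add2=-61; issue ADD r0<-Add2 | r0:Add2,r1:4,r2:9,r3:-65,r4:7,r5:Add1
c19: issue MUL r5<-Mul1 | r0:Add2,r1:4,r2:9,r3:-65,r4:7,r5:Mul1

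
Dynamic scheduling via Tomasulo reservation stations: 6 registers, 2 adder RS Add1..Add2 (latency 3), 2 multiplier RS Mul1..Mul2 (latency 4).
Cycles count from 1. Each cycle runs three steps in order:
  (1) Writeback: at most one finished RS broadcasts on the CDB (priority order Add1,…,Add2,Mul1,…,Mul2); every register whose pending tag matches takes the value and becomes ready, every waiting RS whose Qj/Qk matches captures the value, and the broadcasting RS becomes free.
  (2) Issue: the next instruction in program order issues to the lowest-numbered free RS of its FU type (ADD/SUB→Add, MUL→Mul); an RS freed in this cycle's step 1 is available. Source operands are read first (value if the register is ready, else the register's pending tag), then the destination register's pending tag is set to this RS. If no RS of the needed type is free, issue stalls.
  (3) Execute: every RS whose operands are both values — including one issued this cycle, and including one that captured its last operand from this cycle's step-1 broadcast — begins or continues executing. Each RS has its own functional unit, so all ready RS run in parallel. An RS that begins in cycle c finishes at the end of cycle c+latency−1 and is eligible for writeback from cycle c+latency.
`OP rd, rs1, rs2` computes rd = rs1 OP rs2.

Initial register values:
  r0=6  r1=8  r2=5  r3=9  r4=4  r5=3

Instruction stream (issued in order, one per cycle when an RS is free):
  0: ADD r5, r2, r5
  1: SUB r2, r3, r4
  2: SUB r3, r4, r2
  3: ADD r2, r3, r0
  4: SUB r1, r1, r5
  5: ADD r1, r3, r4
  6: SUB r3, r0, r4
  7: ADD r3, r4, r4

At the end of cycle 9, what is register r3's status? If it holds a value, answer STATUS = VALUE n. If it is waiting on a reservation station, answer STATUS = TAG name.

  c1: issue ADD r5<-Add1  regs: r0:6,r1:8,r2:5,r3:9,r4:4,r5:Add1
  c2: issue SUB r2<-Add2  regs: r0:6,r1:8,r2:Add2,r3:9,r4:4,r5:Add1
  c3: stall  regs: r0:6,r1:8,r2:Add2,r3:9,r4:4,r5:Add1
  c4: CDB Add1=8; issue SUB r3<-Add1  regs: r0:6,r1:8,r2:Add2,r3:Add1,r4:4,r5:8
  c5: CDB Add2=5; issue ADD r2<-Add2  regs: r0:6,r1:8,r2:Add2,r3:Add1,r4:4,r5:8
  c6: stall  regs: r0:6,r1:8,r2:Add2,r3:Add1,r4:4,r5:8
  c7: stall  regs: r0:6,r1:8,r2:Add2,r3:Add1,r4:4,r5:8
  c8: CDB Add1=-1; issue SUB r1<-Add1  regs: r0:6,r1:Add1,r2:Add2,r3:-1,r4:4,r5:8
  c9: stall  regs: r0:6,r1:Add1,r2:Add2,r3:-1,r4:4,r5:8

STATUS = VALUE -1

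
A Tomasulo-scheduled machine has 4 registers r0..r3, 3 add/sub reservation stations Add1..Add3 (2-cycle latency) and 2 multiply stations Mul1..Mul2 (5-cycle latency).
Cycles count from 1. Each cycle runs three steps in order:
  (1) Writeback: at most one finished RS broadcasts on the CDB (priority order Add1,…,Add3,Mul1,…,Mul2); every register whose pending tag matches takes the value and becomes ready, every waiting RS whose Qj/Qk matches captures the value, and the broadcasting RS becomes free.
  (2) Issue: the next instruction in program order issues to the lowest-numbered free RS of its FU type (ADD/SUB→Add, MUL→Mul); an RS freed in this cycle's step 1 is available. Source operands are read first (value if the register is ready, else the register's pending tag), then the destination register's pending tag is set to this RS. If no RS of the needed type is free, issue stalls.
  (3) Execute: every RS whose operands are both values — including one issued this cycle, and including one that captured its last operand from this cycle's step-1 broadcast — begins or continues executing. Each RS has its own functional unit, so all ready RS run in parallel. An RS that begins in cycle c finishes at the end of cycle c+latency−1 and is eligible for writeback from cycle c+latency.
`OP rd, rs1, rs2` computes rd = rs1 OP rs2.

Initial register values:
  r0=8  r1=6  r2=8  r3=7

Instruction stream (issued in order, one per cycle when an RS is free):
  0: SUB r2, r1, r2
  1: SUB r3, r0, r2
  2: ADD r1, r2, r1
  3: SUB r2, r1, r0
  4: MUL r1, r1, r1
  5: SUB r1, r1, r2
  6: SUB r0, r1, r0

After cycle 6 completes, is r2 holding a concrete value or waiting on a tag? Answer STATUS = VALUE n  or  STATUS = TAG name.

cycle 1: issue SUB r2<-Add1 // r0:8,r1:6,r2:Add1,r3:7
cycle 2: issue SUB r3<-Add2 // r0:8,r1:6,r2:Add1,r3:Add2
cycle 3: CDB Add1=-2; issue ADD r1<-Add1 // r0:8,r1:Add1,r2:-2,r3:Add2
cycle 4: issue SUB r2<-Add3 // r0:8,r1:Add1,r2:Add3,r3:Add2
cycle 5: CDB Add1=4; issue MUL r1<-Mul1 // r0:8,r1:Mul1,r2:Add3,r3:Add2
cycle 6: CDB Add2=10; issue SUB r1<-Add1 // r0:8,r1:Add1,r2:Add3,r3:10

STATUS = TAG Add3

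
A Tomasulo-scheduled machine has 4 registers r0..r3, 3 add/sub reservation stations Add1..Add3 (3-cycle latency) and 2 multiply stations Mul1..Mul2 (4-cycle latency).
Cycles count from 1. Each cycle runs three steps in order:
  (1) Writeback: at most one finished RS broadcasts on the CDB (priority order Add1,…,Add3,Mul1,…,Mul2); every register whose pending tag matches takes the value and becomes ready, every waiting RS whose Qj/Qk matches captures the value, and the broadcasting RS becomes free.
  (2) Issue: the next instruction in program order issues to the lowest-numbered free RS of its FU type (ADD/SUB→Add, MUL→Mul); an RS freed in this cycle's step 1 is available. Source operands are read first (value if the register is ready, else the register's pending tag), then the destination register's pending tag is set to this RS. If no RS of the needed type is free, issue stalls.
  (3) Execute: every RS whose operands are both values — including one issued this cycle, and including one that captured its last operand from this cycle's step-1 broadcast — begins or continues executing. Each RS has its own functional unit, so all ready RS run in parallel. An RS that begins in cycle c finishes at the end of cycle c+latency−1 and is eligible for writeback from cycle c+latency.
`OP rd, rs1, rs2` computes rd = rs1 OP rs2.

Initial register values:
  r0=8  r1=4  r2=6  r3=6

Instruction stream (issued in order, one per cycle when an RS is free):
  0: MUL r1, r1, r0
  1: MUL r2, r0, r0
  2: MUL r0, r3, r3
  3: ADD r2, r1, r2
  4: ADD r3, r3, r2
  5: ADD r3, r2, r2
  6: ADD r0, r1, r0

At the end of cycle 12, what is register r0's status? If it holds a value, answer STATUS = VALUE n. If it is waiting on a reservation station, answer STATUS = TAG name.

STATUS = TAG Add1

cycle 1: issue MUL r1<-Mul1 // r0:8,r1:Mul1,r2:6,r3:6
cycle 2: issue MUL r2<-Mul2 // r0:8,r1:Mul1,r2:Mul2,r3:6
cycle 3: stall // r0:8,r1:Mul1,r2:Mul2,r3:6
cycle 4: stall // r0:8,r1:Mul1,r2:Mul2,r3:6
cycle 5: CDB Mul1=32; issue MUL r0<-Mul1 // r0:Mul1,r1:32,r2:Mul2,r3:6
cycle 6: CDB Mul2=64; issue ADD r2<-Add1 // r0:Mul1,r1:32,r2:Add1,r3:6
cycle 7: issue ADD r3<-Add2 // r0:Mul1,r1:32,r2:Add1,r3:Add2
cycle 8: issue ADD r3<-Add3 // r0:Mul1,r1:32,r2:Add1,r3:Add3
cycle 9: CDB Add1=96; issue ADD r0<-Add1 // r0:Add1,r1:32,r2:96,r3:Add3
cycle 10: CDB Mul1=36 // r0:Add1,r1:32,r2:96,r3:Add3
cycle 11: - // r0:Add1,r1:32,r2:96,r3:Add3
cycle 12: CDB Add2=102 // r0:Add1,r1:32,r2:96,r3:Add3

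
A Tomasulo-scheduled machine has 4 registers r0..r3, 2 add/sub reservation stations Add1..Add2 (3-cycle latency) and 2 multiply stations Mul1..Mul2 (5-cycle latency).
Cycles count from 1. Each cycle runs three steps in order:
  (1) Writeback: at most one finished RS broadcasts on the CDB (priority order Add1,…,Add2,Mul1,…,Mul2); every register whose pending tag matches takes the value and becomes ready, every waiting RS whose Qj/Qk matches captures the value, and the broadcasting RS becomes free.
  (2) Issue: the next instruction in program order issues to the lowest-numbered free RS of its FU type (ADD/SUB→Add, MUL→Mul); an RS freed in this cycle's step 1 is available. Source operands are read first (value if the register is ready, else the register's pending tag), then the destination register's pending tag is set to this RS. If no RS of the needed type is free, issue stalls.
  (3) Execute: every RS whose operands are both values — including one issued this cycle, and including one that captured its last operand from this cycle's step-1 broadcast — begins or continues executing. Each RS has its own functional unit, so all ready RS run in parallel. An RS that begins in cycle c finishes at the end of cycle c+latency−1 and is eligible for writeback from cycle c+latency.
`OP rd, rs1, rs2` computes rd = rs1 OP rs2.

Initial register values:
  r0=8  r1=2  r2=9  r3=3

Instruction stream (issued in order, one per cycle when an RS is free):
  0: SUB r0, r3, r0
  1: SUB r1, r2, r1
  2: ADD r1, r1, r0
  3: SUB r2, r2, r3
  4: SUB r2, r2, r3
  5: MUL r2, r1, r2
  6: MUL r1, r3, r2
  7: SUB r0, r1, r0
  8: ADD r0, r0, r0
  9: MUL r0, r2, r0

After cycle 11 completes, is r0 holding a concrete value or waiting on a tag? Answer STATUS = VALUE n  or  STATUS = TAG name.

STATUS = TAG Add2

  c1: issue SUB r0<-Add1  regs: r0:Add1,r1:2,r2:9,r3:3
  c2: issue SUB r1<-Add2  regs: r0:Add1,r1:Add2,r2:9,r3:3
  c3: stall  regs: r0:Add1,r1:Add2,r2:9,r3:3
  c4: CDB Add1=-5; issue ADD r1<-Add1  regs: r0:-5,r1:Add1,r2:9,r3:3
  c5: CDB Add2=7; issue SUB r2<-Add2  regs: r0:-5,r1:Add1,r2:Add2,r3:3
  c6: stall  regs: r0:-5,r1:Add1,r2:Add2,r3:3
  c7: stall  regs: r0:-5,r1:Add1,r2:Add2,r3:3
  c8: CDB Add1=2; issue SUB r2<-Add1  regs: r0:-5,r1:2,r2:Add1,r3:3
  c9: CDB Add2=6; issue MUL r2<-Mul1  regs: r0:-5,r1:2,r2:Mul1,r3:3
  c10: issue MUL r1<-Mul2  regs: r0:-5,r1:Mul2,r2:Mul1,r3:3
  c11: issue SUB r0<-Add2  regs: r0:Add2,r1:Mul2,r2:Mul1,r3:3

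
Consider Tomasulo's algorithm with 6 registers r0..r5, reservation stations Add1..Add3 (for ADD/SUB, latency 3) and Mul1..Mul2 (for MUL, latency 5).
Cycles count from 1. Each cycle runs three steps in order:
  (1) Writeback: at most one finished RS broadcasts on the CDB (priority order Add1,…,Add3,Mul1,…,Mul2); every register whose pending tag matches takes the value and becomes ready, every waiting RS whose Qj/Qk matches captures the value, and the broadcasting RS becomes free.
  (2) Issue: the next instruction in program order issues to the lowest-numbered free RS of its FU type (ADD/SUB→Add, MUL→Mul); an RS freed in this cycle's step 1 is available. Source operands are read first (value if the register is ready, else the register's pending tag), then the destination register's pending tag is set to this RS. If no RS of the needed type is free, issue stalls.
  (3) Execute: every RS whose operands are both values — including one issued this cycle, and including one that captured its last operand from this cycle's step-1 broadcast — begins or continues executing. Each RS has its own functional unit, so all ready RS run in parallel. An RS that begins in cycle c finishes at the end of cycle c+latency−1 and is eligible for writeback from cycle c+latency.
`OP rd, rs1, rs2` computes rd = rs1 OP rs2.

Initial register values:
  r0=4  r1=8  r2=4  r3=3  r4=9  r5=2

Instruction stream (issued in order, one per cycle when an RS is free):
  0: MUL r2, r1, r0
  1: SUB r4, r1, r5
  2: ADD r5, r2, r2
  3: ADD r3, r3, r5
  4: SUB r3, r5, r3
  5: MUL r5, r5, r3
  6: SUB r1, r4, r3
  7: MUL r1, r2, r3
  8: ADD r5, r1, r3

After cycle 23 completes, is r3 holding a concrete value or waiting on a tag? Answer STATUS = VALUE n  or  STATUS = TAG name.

STATUS = VALUE -3

c1: issue MUL r2<-Mul1 | r0:4,r1:8,r2:Mul1,r3:3,r4:9,r5:2
c2: issue SUB r4<-Add1 | r0:4,r1:8,r2:Mul1,r3:3,r4:Add1,r5:2
c3: issue ADD r5<-Add2 | r0:4,r1:8,r2:Mul1,r3:3,r4:Add1,r5:Add2
c4: issue ADD r3<-Add3 | r0:4,r1:8,r2:Mul1,r3:Add3,r4:Add1,r5:Add2
c5: CDB Add1=6; issue SUB r3<-Add1 | r0:4,r1:8,r2:Mul1,r3:Add1,r4:6,r5:Add2
c6: CDB Mul1=32; issue MUL r5<-Mul1 | r0:4,r1:8,r2:32,r3:Add1,r4:6,r5:Mul1
c7: stall | r0:4,r1:8,r2:32,r3:Add1,r4:6,r5:Mul1
c8: stall | r0:4,r1:8,r2:32,r3:Add1,r4:6,r5:Mul1
c9: CDB Add2=64; issue SUB r1<-Add2 | r0:4,r1:Add2,r2:32,r3:Add1,r4:6,r5:Mul1
c10: issue MUL r1<-Mul2 | r0:4,r1:Mul2,r2:32,r3:Add1,r4:6,r5:Mul1
c11: stall | r0:4,r1:Mul2,r2:32,r3:Add1,r4:6,r5:Mul1
c12: CDB Add3=67; issue ADD r5<-Add3 | r0:4,r1:Mul2,r2:32,r3:Add1,r4:6,r5:Add3
c13: - | r0:4,r1:Mul2,r2:32,r3:Add1,r4:6,r5:Add3
c14: - | r0:4,r1:Mul2,r2:32,r3:Add1,r4:6,r5:Add3
c15: CDB Add1=-3 | r0:4,r1:Mul2,r2:32,r3:-3,r4:6,r5:Add3
c16: - | r0:4,r1:Mul2,r2:32,r3:-3,r4:6,r5:Add3
c17: - | r0:4,r1:Mul2,r2:32,r3:-3,r4:6,r5:Add3
c18: CDB Add2=9 | r0:4,r1:Mul2,r2:32,r3:-3,r4:6,r5:Add3
c19: - | r0:4,r1:Mul2,r2:32,r3:-3,r4:6,r5:Add3
c20: CDB Mul1=-192 | r0:4,r1:Mul2,r2:32,r3:-3,r4:6,r5:Add3
c21: CDB Mul2=-96 | r0:4,r1:-96,r2:32,r3:-3,r4:6,r5:Add3
c22: - | r0:4,r1:-96,r2:32,r3:-3,r4:6,r5:Add3
c23: - | r0:4,r1:-96,r2:32,r3:-3,r4:6,r5:Add3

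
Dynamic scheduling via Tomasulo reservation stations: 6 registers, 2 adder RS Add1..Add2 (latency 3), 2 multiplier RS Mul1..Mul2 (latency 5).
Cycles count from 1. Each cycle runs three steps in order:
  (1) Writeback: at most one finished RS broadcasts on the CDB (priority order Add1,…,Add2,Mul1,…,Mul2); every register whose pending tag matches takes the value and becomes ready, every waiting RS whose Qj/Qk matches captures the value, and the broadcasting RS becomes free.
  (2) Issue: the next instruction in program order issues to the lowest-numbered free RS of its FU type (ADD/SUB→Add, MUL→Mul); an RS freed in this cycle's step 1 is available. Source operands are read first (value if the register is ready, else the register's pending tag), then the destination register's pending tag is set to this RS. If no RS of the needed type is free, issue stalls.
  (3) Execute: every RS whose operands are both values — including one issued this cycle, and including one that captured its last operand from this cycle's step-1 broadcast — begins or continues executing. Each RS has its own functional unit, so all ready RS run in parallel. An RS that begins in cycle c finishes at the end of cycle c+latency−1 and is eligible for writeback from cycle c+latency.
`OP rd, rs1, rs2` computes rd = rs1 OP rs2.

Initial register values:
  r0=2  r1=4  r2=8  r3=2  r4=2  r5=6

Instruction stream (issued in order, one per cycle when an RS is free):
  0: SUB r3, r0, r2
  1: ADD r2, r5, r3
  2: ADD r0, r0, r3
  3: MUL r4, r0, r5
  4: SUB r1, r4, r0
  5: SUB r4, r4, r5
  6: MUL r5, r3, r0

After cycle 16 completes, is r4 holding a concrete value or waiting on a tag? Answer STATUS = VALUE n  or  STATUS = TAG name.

c1: issue SUB r3<-Add1 | r0:2,r1:4,r2:8,r3:Add1,r4:2,r5:6
c2: issue ADD r2<-Add2 | r0:2,r1:4,r2:Add2,r3:Add1,r4:2,r5:6
c3: stall | r0:2,r1:4,r2:Add2,r3:Add1,r4:2,r5:6
c4: CDB Add1=-6; issue ADD r0<-Add1 | r0:Add1,r1:4,r2:Add2,r3:-6,r4:2,r5:6
c5: issue MUL r4<-Mul1 | r0:Add1,r1:4,r2:Add2,r3:-6,r4:Mul1,r5:6
c6: stall | r0:Add1,r1:4,r2:Add2,r3:-6,r4:Mul1,r5:6
c7: CDB Add1=-4; issue SUB r1<-Add1 | r0:-4,r1:Add1,r2:Add2,r3:-6,r4:Mul1,r5:6
c8: CDB Add2=0; issue SUB r4<-Add2 | r0:-4,r1:Add1,r2:0,r3:-6,r4:Add2,r5:6
c9: issue MUL r5<-Mul2 | r0:-4,r1:Add1,r2:0,r3:-6,r4:Add2,r5:Mul2
c10: - | r0:-4,r1:Add1,r2:0,r3:-6,r4:Add2,r5:Mul2
c11: - | r0:-4,r1:Add1,r2:0,r3:-6,r4:Add2,r5:Mul2
c12: CDB Mul1=-24 | r0:-4,r1:Add1,r2:0,r3:-6,r4:Add2,r5:Mul2
c13: - | r0:-4,r1:Add1,r2:0,r3:-6,r4:Add2,r5:Mul2
c14: CDB Mul2=24 | r0:-4,r1:Add1,r2:0,r3:-6,r4:Add2,r5:24
c15: CDB Add1=-20 | r0:-4,r1:-20,r2:0,r3:-6,r4:Add2,r5:24
c16: CDB Add2=-30 | r0:-4,r1:-20,r2:0,r3:-6,r4:-30,r5:24

STATUS = VALUE -30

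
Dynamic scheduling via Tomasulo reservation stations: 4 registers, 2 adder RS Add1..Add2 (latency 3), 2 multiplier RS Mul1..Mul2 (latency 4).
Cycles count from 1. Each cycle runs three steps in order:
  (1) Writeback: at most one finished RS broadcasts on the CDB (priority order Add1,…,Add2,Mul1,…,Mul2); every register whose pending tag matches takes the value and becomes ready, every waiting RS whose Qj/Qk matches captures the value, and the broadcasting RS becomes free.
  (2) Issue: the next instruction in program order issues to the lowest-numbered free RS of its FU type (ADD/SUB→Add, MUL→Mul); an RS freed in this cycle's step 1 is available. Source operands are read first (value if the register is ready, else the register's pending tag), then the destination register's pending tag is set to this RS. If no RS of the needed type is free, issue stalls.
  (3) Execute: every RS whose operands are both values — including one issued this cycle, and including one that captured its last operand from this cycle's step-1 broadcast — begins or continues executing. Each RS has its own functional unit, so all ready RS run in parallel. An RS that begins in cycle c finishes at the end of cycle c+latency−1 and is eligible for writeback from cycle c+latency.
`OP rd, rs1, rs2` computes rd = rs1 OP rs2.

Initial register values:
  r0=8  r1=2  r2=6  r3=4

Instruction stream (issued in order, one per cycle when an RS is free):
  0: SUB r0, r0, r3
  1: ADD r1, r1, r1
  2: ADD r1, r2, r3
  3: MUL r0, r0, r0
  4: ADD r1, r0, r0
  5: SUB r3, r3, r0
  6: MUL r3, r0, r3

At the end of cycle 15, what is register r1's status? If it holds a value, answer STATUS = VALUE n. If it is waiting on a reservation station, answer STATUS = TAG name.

STATUS = VALUE 32

  c1: issue SUB r0<-Add1  regs: r0:Add1,r1:2,r2:6,r3:4
  c2: issue ADD r1<-Add2  regs: r0:Add1,r1:Add2,r2:6,r3:4
  c3: stall  regs: r0:Add1,r1:Add2,r2:6,r3:4
  c4: CDB Add1=4; issue ADD r1<-Add1  regs: r0:4,r1:Add1,r2:6,r3:4
  c5: CDB Add2=4; issue MUL r0<-Mul1  regs: r0:Mul1,r1:Add1,r2:6,r3:4
  c6: issue ADD r1<-Add2  regs: r0:Mul1,r1:Add2,r2:6,r3:4
  c7: CDB Add1=10; issue SUB r3<-Add1  regs: r0:Mul1,r1:Add2,r2:6,r3:Add1
  c8: issue MUL r3<-Mul2  regs: r0:Mul1,r1:Add2,r2:6,r3:Mul2
  c9: CDB Mul1=16  regs: r0:16,r1:Add2,r2:6,r3:Mul2
  c10: -  regs: r0:16,r1:Add2,r2:6,r3:Mul2
  c11: -  regs: r0:16,r1:Add2,r2:6,r3:Mul2
  c12: CDB Add1=-12  regs: r0:16,r1:Add2,r2:6,r3:Mul2
  c13: CDB Add2=32  regs: r0:16,r1:32,r2:6,r3:Mul2
  c14: -  regs: r0:16,r1:32,r2:6,r3:Mul2
  c15: -  regs: r0:16,r1:32,r2:6,r3:Mul2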